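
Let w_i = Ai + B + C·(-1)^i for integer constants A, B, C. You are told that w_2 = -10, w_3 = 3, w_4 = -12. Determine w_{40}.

Plug in i = 2, 3, 4: 2A + B + C = -10; 3A + B - C = 3; 4A + B + C = -12.
Subtracting the first from the second: A - 2C = 13.
Subtracting the second from the third: A + 2C = -15.
Solving: C = -7, A = -1, then B = -1.
Hence w_{40} = -1·40 + (-1) + (-7)·1 = -48.

-48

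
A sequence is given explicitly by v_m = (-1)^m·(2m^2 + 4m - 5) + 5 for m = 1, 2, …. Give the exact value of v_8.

160

(-1)^8 = 1; 2m^2 + 4m - 5 at m=8 is 155; so v_8 = 160.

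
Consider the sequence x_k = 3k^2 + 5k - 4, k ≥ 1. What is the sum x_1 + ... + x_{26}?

Over k = 1..26: Σk = 351, Σk² = 6201.
Total = (3)·6201 + (5)·351 + (-4)·26 = 20254.

20254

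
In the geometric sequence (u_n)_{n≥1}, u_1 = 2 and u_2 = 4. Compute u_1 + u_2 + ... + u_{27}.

268435454

Common ratio r = 2.
u_n = 2·2^(n-1).
S = 2·(2^27 - 1)/(2 - 1) = 2·(134217728 - 1)/(1) = 268435454.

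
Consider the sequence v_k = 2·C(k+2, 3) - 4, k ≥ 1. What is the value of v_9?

C(11, 3) = 165, so v_9 = 326.

326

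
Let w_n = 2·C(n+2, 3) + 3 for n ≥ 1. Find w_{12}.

731

C(14, 3) = 364, so w_{12} = 731.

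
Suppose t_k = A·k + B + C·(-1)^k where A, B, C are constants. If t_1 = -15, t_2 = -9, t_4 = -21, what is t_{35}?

The three given values yield: A + B - C = -15; 2A + B + C = -9; 4A + B + C = -21.
Subtracting the first from the second: A + 2C = 6.
Subtracting the second from the third: 2A = -12.
Solving: C = 6, A = -6, then B = -3.
Hence t_{35} = -6·35 + (-3) + 6·(-1) = -219.

-219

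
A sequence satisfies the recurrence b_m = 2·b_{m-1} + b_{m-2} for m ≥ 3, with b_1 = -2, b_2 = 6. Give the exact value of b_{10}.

b_3 = 10; b_4 = 26; b_5 = 62; b_6 = 150; b_7 = 362; b_8 = 874; b_9 = 2110; b_{10} = 5094.

5094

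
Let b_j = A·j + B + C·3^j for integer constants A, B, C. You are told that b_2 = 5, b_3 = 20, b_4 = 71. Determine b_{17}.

Plug in j = 2, 3, 4: 2A + B + 9C = 5; 3A + B + 27C = 20; 4A + B + 81C = 71.
Subtracting the first from the second: A + 18C = 15.
Subtracting the second from the third: A + 54C = 51.
Solving: C = 1, A = -3, then B = 2.
Therefore b_{17} = -51 + 2 + 1·129140163 = 129140114.

129140114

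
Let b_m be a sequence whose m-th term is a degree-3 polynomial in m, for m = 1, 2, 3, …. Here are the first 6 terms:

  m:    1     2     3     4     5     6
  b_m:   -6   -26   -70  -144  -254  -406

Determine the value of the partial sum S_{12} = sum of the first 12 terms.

-9642

1st diffs: -20, -44, -74, -110, -152.
2nd diffs: -24, -30, -36, -42.
3rd diffs: -6, -6, -6 (constant).
So b_m = -m^3 - 6m^2 + 5m - 4.
Continuing: …, -606, -860, -1174, -1554, …, b_{12} = -2536.
Summing m = 1..12 (12 terms) gives -9642.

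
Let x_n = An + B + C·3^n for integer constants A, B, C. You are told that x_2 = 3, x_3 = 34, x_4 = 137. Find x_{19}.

Write the equations: 2A + B + 9C = 3; 3A + B + 27C = 34; 4A + B + 81C = 137.
Subtracting the first from the second: A + 18C = 31.
Subtracting the second from the third: A + 54C = 103.
Solving: C = 2, A = -5, then B = -5.
Hence x_{19} = -5·19 + (-5) + 2·1162261467 = 2324522834.

2324522834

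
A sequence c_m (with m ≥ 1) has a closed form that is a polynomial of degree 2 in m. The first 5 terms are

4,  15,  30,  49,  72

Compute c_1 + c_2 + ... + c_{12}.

1st diffs: 11, 15, 19, 23.
2nd diffs: 4, 4, 4 (constant).
Newton forward-difference form: c_m = 4 + 11·C(m-1,1) + 4·C(m-1,2).
Continuing: …, 99, 130, 165, 204, …, c_{12} = 345.
Summing m = 1..12 (12 terms) gives 1654.

1654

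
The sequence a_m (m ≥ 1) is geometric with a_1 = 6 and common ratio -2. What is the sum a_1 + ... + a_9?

a_m = 6·(-2)^(m-1).
S = 6·((-2)^9 - 1)/(-2 - 1) = 6·(-512 - 1)/(-3) = 1026.

1026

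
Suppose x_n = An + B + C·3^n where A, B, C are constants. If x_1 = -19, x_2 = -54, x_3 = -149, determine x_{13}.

At n = 1, 2, 3: A + B + 3C = -19; 2A + B + 9C = -54; 3A + B + 27C = -149.
Subtracting the first from the second: A + 6C = -35.
Subtracting the second from the third: A + 18C = -95.
Solving: C = -5, A = -5, then B = 1.
Hence x_{13} = -5·13 + 1 + (-5)·1594323 = -7971679.

-7971679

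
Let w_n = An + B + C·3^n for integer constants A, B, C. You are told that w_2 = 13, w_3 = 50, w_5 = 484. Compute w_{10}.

Plug in n = 2, 3, 5: 2A + B + 9C = 13; 3A + B + 27C = 50; 5A + B + 243C = 484.
Subtracting the first from the second: A + 18C = 37.
Subtracting the second from the third: 2A + 216C = 434.
Solving: C = 2, A = 1, then B = -7.
So w_n = 1·n + (-7) + 2·3^n; at n=10 this is 118101.

118101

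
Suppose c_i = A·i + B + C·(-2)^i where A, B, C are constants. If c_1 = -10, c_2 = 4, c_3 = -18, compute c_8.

520

The three given values yield: A + B - 2C = -10; 2A + B + 4C = 4; 3A + B - 8C = -18.
Subtracting the first from the second: A + 6C = 14.
Subtracting the second from the third: A - 12C = -22.
Solving: C = 2, A = 2, then B = -8.
Hence c_8 = 2·8 + (-8) + 2·256 = 520.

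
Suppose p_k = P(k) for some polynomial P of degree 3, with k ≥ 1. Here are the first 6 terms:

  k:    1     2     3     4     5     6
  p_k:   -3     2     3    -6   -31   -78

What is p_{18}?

-4542

1st diffs: 5, 1, -9, -25, -47.
2nd diffs: -4, -10, -16, -22.
3rd diffs: -6, -6, -6 (constant).
So p_k = -k^3 + 4k^2 - 6.
Evaluating at k = 18 gives p_{18} = -4542.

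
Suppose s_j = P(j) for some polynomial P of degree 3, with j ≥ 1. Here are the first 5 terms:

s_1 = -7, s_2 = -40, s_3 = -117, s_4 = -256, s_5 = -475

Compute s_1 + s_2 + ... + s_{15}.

-48160

1st diffs: -33, -77, -139, -219.
2nd diffs: -44, -62, -80.
3rd diffs: -18, -18 (constant).
Newton forward-difference form: s_j = -7 + (-33)·C(j-1,1) + (-44)·C(j-1,2) + (-18)·C(j-1,3).
Continuing: …, -792, -1225, -1792, -2511, …, s_{15} = -11025.
Summing j = 1..15 (15 terms) gives -48160.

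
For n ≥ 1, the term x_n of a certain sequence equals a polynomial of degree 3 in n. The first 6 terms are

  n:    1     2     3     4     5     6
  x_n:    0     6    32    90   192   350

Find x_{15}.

6272

1st diffs: 6, 26, 58, 102, 158.
2nd diffs: 20, 32, 44, 56.
3rd diffs: 12, 12, 12 (constant).
Newton forward-difference form: x_n = 6·C(n-1,1) + 20·C(n-1,2) + 12·C(n-1,3).
At n = 15: n-1 = 14, so x_{15} = 84 + 1820 + 4368 = 6272.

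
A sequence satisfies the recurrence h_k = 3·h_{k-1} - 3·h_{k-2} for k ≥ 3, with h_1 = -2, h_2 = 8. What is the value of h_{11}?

Applying the relation repeatedly:
h_3 = 30, h_4 = 66, h_5 = 108, h_6 = 126, h_7 = 54, h_8 = -216, h_9 = -810, h_{10} = -1782, h_{11} = -2916.

-2916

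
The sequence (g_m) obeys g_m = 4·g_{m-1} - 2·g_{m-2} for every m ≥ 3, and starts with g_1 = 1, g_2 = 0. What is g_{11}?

g_3 = -2;  g_4 = -8;  g_5 = -28;  g_6 = -96;  g_7 = -328;  g_8 = -1120;  g_9 = -3824;  g_{10} = -13056;  g_{11} = -44576.

-44576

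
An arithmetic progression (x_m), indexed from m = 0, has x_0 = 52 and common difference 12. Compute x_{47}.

616

x_m = 52 + (m - 0)·12.
x_{47} = 52 + 47·12 = 616.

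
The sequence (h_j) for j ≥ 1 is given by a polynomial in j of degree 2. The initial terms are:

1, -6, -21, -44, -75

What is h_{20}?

1st diffs: -7, -15, -23, -31.
2nd diffs: -8, -8, -8 (constant).
Newton forward-difference form: h_j = 1 + (-7)·C(j-1,1) + (-8)·C(j-1,2).
At j = 20: j-1 = 19, so h_{20} = 1 - 133 - 1368 = -1500.

-1500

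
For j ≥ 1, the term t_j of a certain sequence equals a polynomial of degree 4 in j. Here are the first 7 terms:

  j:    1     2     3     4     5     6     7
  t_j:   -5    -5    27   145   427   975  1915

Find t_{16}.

1st diffs: 0, 32, 118, 282, 548, 940.
2nd diffs: 32, 86, 164, 266, 392.
3rd diffs: 54, 78, 102, 126.
4th diffs: 24, 24, 24 (constant).
So t_j = j^4 - j^3 - 3j^2 + j - 3.
Evaluating at j = 16 gives t_{16} = 60685.

60685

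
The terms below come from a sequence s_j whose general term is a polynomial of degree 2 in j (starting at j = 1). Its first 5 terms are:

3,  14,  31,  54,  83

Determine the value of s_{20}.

1st diffs: 11, 17, 23, 29.
2nd diffs: 6, 6, 6 (constant).
Newton forward-difference form: s_j = 3 + 11·C(j-1,1) + 6·C(j-1,2).
At j = 20: j-1 = 19, so s_{20} = 3 + 209 + 1026 = 1238.

1238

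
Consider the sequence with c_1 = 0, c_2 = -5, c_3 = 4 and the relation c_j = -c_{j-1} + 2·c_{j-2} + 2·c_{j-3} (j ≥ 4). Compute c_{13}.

252

Applying the relation repeatedly:
c_4 = -14  c_5 = 12  c_6 = -32  c_7 = 28  c_8 = -68  c_9 = 60  c_{10} = -140  c_{11} = 124  c_{12} = -284  c_{13} = 252.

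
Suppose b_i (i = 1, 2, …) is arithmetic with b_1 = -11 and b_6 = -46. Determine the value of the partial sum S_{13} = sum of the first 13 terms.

-689

Common difference d = (-46 - (-11)) / (6 - 1) = -7.
b_i = -11 + (i - 1)·(-7).
b_{13} = -95; S = 13·(-11 + (-95))/2 = -689.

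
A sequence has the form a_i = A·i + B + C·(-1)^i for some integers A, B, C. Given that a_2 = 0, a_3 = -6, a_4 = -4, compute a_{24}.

-44

Write the equations: 2A + B + C = 0; 3A + B - C = -6; 4A + B + C = -4.
Subtracting the first from the second: A - 2C = -6.
Subtracting the second from the third: A + 2C = 2.
Solving: C = 2, A = -2, then B = 2.
Hence a_{24} = -2·24 + 2 + 2·1 = -44.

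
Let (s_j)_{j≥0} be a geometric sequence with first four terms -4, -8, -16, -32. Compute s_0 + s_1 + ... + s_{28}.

Common ratio r = 2.
s_j = (-4)·2^(j-0).
S = (-4)·(2^29 - 1)/(2 - 1) = (-4)·(536870912 - 1)/(1) = -2147483644.

-2147483644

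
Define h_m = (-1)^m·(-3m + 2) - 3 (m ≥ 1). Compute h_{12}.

(-1)^12 = 1; -3m + 2 at m=12 is -34; so h_{12} = -37.

-37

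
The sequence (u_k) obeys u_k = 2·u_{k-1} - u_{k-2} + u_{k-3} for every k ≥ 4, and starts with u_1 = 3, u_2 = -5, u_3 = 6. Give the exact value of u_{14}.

Iterate the recurrence:
u_4 = 20;  u_5 = 29;  u_6 = 44;  …;  u_{11} = 768;  u_{12} = 1349;  u_{13} = 2368;  u_{14} = 4155.

4155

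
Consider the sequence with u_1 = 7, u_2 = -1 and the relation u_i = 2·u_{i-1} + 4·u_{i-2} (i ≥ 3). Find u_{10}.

Step forward from the initial values:
u_3 = 26  u_4 = 48  u_5 = 200  u_6 = 592  u_7 = 1984  u_8 = 6336  u_9 = 20608  u_{10} = 66560.

66560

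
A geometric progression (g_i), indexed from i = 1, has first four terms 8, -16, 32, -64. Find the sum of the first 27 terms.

Common ratio r = -2.
g_i = 8·(-2)^(i-1).
S = 8·((-2)^27 - 1)/(-2 - 1) = 8·(-134217728 - 1)/(-3) = 357913944.

357913944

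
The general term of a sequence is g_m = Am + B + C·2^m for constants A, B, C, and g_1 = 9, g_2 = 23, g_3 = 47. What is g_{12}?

20523

Write the equations: A + B + 2C = 9; 2A + B + 4C = 23; 3A + B + 8C = 47.
Subtracting the first from the second: A + 2C = 14.
Subtracting the second from the third: A + 4C = 24.
Solving: C = 5, A = 4, then B = -5.
Therefore g_{12} = 48 + (-5) + 5·4096 = 20523.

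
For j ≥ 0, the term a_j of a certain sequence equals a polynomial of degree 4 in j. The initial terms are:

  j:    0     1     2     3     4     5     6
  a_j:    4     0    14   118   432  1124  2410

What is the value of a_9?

12712

1st diffs: -4, 14, 104, 314, 692, 1286.
2nd diffs: 18, 90, 210, 378, 594.
3rd diffs: 72, 120, 168, 216.
4th diffs: 48, 48, 48 (constant).
Newton forward-difference form: a_j = 4 + (-4)·C(j,1) + 18·C(j,2) + 72·C(j,3) + 48·C(j,4).
At j = 9: j = 9, so a_9 = 4 - 36 + 648 + 6048 + 6048 = 12712.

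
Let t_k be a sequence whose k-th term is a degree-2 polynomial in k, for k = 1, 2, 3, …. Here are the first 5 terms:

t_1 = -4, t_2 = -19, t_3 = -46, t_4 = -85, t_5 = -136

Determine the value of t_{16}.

-1489

1st diffs: -15, -27, -39, -51.
2nd diffs: -12, -12, -12 (constant).
Newton forward-difference form: t_k = -4 + (-15)·C(k-1,1) + (-12)·C(k-1,2).
At k = 16: k-1 = 15, so t_{16} = -4 - 225 - 1260 = -1489.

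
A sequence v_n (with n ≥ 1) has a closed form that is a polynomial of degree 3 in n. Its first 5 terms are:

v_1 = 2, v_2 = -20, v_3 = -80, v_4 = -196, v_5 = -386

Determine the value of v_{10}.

1st diffs: -22, -60, -116, -190.
2nd diffs: -38, -56, -74.
3rd diffs: -18, -18 (constant).
So v_n = -3n^3 - n^2 + 2n + 4.
Evaluating at n = 10 gives v_{10} = -3076.

-3076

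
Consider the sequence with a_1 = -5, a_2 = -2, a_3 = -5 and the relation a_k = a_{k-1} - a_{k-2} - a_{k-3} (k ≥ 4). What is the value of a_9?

Iterate the recurrence:
a_4 = 2  a_5 = 9  a_6 = 12  a_7 = 1  a_8 = -20  a_9 = -33.

-33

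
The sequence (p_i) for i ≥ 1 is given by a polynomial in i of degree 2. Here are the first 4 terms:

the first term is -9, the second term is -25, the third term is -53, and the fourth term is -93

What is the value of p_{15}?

-1325

1st diffs: -16, -28, -40.
2nd diffs: -12, -12 (constant).
Newton forward-difference form: p_i = -9 + (-16)·C(i-1,1) + (-12)·C(i-1,2).
At i = 15: i-1 = 14, so p_{15} = -9 - 224 - 1092 = -1325.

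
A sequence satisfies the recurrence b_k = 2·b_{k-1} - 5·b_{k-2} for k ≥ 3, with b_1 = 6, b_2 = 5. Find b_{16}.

-583765

Applying the relation repeatedly:
b_3 = -20; b_4 = -65; b_5 = -30; …; b_{13} = 65370; b_{14} = -69935; b_{15} = -466720; b_{16} = -583765.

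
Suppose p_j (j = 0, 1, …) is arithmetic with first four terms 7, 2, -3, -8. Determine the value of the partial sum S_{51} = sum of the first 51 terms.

-6018

Common difference d = -5.
p_j = 7 + (j - 0)·(-5).
p_{50} = -243; S = 51·(7 + (-243))/2 = -6018.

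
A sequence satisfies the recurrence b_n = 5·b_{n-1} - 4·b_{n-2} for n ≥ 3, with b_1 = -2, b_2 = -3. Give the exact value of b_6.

-343

Applying the relation repeatedly:
b_3 = -7;  b_4 = -23;  b_5 = -87;  b_6 = -343.
(Characteristic roots are 4 and 1.)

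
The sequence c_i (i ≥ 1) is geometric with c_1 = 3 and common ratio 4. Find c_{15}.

805306368

c_i = 3·4^(i-1).
c_{15} = 3·4^14 = 805306368.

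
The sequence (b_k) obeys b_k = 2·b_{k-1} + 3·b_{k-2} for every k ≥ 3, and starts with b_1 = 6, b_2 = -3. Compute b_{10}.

Step forward from the initial values:
b_3 = 12; b_4 = 15; b_5 = 66; b_6 = 177; b_7 = 552; b_8 = 1635; b_9 = 4926; b_{10} = 14757.
(Characteristic roots are 3 and -1.)

14757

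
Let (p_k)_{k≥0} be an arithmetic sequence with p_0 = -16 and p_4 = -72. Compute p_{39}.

Common difference d = (-72 - (-16)) / (4 - 0) = -14.
p_k = -16 + (k - 0)·(-14).
p_{39} = -16 + 39·(-14) = -562.

-562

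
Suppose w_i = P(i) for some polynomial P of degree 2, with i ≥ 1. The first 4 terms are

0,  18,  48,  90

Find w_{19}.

2160

1st diffs: 18, 30, 42.
2nd diffs: 12, 12 (constant).
Newton forward-difference form: w_i = 18·C(i-1,1) + 12·C(i-1,2).
At i = 19: i-1 = 18, so w_{19} = 324 + 1836 = 2160.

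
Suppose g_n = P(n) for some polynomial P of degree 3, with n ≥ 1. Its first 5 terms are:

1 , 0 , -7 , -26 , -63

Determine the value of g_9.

-511

1st diffs: -1, -7, -19, -37.
2nd diffs: -6, -12, -18.
3rd diffs: -6, -6 (constant).
Newton forward-difference form: g_n = 1 + (-1)·C(n-1,1) + (-6)·C(n-1,2) + (-6)·C(n-1,3).
At n = 9: n-1 = 8, so g_9 = 1 - 8 - 168 - 336 = -511.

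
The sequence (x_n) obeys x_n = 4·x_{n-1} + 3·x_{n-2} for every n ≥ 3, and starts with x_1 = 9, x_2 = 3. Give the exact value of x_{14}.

782007987

Applying the relation repeatedly:
x_3 = 39; x_4 = 165; x_5 = 777; …; x_{11} = 7799079; x_{12} = 36232581; x_{13} = 168327561; x_{14} = 782007987.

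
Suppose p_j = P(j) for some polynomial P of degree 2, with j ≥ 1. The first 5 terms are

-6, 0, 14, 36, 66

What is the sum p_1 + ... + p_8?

568

1st diffs: 6, 14, 22, 30.
2nd diffs: 8, 8, 8 (constant).
Newton forward-difference form: p_j = -6 + 6·C(j-1,1) + 8·C(j-1,2).
Continuing: 104, 150, 204.
Summing j = 1..8 (8 terms) gives 568.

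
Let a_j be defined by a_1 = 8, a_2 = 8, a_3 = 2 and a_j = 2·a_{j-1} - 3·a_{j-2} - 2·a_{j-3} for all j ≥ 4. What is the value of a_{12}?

-13460

Compute successive terms:
a_4 = -36; a_5 = -94; a_6 = -84; a_7 = 186; a_8 = 812; a_9 = 1234; a_{10} = -340; a_{11} = -6006; a_{12} = -13460.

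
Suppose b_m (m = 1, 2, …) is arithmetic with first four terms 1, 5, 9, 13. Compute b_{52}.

205

Common difference d = 4.
b_m = 1 + (m - 1)·4.
b_{52} = 1 + 51·4 = 205.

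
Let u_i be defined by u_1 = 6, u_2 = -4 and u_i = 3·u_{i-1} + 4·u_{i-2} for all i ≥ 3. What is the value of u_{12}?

1677716

Iterate the recurrence:
u_3 = 12;  u_4 = 20;  u_5 = 108;  u_6 = 404;  u_7 = 1644;  u_8 = 6548;  u_9 = 26220;  u_{10} = 104852;  u_{11} = 419436;  u_{12} = 1677716.
(Characteristic roots are 4 and -1.)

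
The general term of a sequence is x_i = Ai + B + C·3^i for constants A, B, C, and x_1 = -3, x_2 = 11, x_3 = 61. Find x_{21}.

31381059517

Write the equations: A + B + 3C = -3; 2A + B + 9C = 11; 3A + B + 27C = 61.
Subtracting the first from the second: A + 6C = 14.
Subtracting the second from the third: A + 18C = 50.
Solving: C = 3, A = -4, then B = -8.
Therefore x_{21} = -84 + (-8) + 3·10460353203 = 31381059517.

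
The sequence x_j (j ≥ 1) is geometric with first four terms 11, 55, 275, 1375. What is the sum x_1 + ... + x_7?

214841

Common ratio r = 5.
x_j = 11·5^(j-1).
S = 11·(5^7 - 1)/(5 - 1) = 11·(78125 - 1)/(4) = 214841.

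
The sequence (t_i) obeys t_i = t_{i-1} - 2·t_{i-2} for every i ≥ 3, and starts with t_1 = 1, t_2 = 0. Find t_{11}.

Iterate the recurrence:
t_3 = -2, t_4 = -2, t_5 = 2, t_6 = 6, t_7 = 2, t_8 = -10, t_9 = -14, t_{10} = 6, t_{11} = 34.

34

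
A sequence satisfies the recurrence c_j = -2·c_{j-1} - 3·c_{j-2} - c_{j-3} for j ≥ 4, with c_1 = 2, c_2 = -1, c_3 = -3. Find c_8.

Applying the relation repeatedly:
c_4 = 7;  c_5 = -4;  c_6 = -10;  c_7 = 25;  c_8 = -16.

-16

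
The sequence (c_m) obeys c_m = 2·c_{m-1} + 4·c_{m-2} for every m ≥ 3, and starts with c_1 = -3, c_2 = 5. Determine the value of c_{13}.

380928

Iterate the recurrence:
c_3 = -2; c_4 = 16; c_5 = 24; …; c_{10} = 11264; c_{11} = 36352; c_{12} = 117760; c_{13} = 380928.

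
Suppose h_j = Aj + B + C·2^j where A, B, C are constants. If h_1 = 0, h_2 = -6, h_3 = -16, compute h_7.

Plug in j = 1, 2, 3: A + B + 2C = 0; 2A + B + 4C = -6; 3A + B + 8C = -16.
Subtracting the first from the second: A + 2C = -6.
Subtracting the second from the third: A + 4C = -10.
Solving: C = -2, A = -2, then B = 6.
Therefore h_7 = -14 + 6 + (-2)·128 = -264.

-264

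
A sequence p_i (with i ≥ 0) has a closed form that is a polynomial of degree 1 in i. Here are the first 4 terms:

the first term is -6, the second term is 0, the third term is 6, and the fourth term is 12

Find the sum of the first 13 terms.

1st diffs: 6, 6, 6 (constant).
So p_i = 6i - 6.
Continuing: …, 18, 24, 30, 36, …, p_{12} = 66.
Summing i = 0..12 (13 terms) gives 390.

390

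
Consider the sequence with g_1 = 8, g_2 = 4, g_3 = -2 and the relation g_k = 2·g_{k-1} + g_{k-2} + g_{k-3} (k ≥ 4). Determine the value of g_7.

Step forward from the initial values:
g_4 = 8;  g_5 = 18;  g_6 = 42;  g_7 = 110.

110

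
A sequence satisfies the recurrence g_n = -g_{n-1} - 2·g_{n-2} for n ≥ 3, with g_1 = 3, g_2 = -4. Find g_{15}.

Iterate the recurrence:
g_3 = -2; g_4 = 10; g_5 = -6; …; g_{12} = -158; g_{13} = 42; g_{14} = 274; g_{15} = -358.

-358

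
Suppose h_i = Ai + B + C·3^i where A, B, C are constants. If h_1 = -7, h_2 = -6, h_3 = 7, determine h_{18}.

387420394

The three given values yield: A + B + 3C = -7; 2A + B + 9C = -6; 3A + B + 27C = 7.
Subtracting the first from the second: A + 6C = 1.
Subtracting the second from the third: A + 18C = 13.
Solving: C = 1, A = -5, then B = -5.
Therefore h_{18} = -90 + (-5) + 1·387420489 = 387420394.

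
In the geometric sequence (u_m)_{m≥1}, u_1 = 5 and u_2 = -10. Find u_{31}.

5368709120

Common ratio r = -2.
u_m = 5·(-2)^(m-1).
u_{31} = 5·(-2)^30 = 5368709120.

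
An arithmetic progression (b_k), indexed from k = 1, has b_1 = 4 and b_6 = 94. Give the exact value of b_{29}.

Common difference d = (94 - 4) / (6 - 1) = 18.
b_k = 4 + (k - 1)·18.
b_{29} = 4 + 28·18 = 508.

508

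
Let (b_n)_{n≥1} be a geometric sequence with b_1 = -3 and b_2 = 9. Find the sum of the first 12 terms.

398580

Common ratio r = -3.
b_n = (-3)·(-3)^(n-1).
S = (-3)·((-3)^12 - 1)/(-3 - 1) = (-3)·(531441 - 1)/(-4) = 398580.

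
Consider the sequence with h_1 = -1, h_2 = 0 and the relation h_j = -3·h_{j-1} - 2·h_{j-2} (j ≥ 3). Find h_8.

-126

Applying the relation repeatedly:
h_3 = 2  h_4 = -6  h_5 = 14  h_6 = -30  h_7 = 62  h_8 = -126.
(Characteristic roots are -1 and -2.)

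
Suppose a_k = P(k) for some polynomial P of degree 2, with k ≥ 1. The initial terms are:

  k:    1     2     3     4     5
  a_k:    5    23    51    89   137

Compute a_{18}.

1671

1st diffs: 18, 28, 38, 48.
2nd diffs: 10, 10, 10 (constant).
Newton forward-difference form: a_k = 5 + 18·C(k-1,1) + 10·C(k-1,2).
At k = 18: k-1 = 17, so a_{18} = 5 + 306 + 1360 = 1671.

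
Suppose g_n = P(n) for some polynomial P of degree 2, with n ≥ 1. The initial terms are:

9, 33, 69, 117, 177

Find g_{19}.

1st diffs: 24, 36, 48, 60.
2nd diffs: 12, 12, 12 (constant).
Newton forward-difference form: g_n = 9 + 24·C(n-1,1) + 12·C(n-1,2).
At n = 19: n-1 = 18, so g_{19} = 9 + 432 + 1836 = 2277.

2277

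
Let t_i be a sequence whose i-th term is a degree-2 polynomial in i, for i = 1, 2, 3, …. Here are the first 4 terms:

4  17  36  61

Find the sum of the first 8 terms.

732

1st diffs: 13, 19, 25.
2nd diffs: 6, 6 (constant).
Newton forward-difference form: t_i = 4 + 13·C(i-1,1) + 6·C(i-1,2).
Continuing: 92, 129, 172, 221.
Summing i = 1..8 (8 terms) gives 732.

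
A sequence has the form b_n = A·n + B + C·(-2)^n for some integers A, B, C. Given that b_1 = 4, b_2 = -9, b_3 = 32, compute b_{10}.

-3029

The three given values yield: A + B - 2C = 4; 2A + B + 4C = -9; 3A + B - 8C = 32.
Subtracting the first from the second: A + 6C = -13.
Subtracting the second from the third: A - 12C = 41.
Solving: C = -3, A = 5, then B = -7.
Therefore b_{10} = 50 + (-7) + (-3)·1024 = -3029.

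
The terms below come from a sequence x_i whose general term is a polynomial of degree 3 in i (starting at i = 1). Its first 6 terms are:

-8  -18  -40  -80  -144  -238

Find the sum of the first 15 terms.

1st diffs: -10, -22, -40, -64, -94.
2nd diffs: -12, -18, -24, -30.
3rd diffs: -6, -6, -6 (constant).
So x_i = -i^3 - 3i - 4.
Continuing: …, -368, -540, -760, -1034, …, x_{15} = -3424.
Summing i = 1..15 (15 terms) gives -14820.

-14820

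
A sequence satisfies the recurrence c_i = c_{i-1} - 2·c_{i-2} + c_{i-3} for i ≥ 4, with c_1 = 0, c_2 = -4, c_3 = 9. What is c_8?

52

Compute successive terms:
c_4 = 17; c_5 = -5; c_6 = -30; c_7 = -3; c_8 = 52.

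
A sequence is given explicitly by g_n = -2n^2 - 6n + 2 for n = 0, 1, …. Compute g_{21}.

g_{21} = -2·21^2 - 6·21 + 2 = -1006.

-1006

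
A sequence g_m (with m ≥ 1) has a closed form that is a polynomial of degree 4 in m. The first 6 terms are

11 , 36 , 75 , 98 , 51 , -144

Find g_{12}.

-11814

1st diffs: 25, 39, 23, -47, -195.
2nd diffs: 14, -16, -70, -148.
3rd diffs: -30, -54, -78.
4th diffs: -24, -24 (constant).
So g_m = -m^4 + 5m^3 + 2m^2 - m + 6.
Evaluating at m = 12 gives g_{12} = -11814.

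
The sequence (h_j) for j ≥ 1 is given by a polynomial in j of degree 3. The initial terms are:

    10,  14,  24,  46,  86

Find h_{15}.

2796

1st diffs: 4, 10, 22, 40.
2nd diffs: 6, 12, 18.
3rd diffs: 6, 6 (constant).
So h_j = j^3 - 3j^2 + 6j + 6.
Evaluating at j = 15 gives h_{15} = 2796.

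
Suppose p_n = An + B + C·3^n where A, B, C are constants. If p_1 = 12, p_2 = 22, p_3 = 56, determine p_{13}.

3188628

At n = 1, 2, 3: A + B + 3C = 12; 2A + B + 9C = 22; 3A + B + 27C = 56.
Subtracting the first from the second: A + 6C = 10.
Subtracting the second from the third: A + 18C = 34.
Solving: C = 2, A = -2, then B = 8.
Hence p_{13} = -2·13 + 8 + 2·1594323 = 3188628.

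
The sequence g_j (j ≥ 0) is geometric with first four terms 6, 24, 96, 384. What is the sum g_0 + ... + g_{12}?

Common ratio r = 4.
g_j = 6·4^(j-0).
S = 6·(4^13 - 1)/(4 - 1) = 6·(67108864 - 1)/(3) = 134217726.

134217726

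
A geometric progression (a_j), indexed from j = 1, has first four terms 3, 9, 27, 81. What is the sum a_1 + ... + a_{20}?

Common ratio r = 3.
a_j = 3·3^(j-1).
S = 3·(3^20 - 1)/(3 - 1) = 3·(3486784401 - 1)/(2) = 5230176600.

5230176600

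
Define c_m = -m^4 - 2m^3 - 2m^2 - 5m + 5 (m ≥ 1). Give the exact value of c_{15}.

-57895

c_{15} = -1·15^4 - 2·15^3 - 2·15^2 - 5·15 + 5 = -57895.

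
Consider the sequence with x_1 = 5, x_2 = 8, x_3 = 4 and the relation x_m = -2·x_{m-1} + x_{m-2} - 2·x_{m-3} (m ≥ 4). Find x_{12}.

Compute successive terms:
x_4 = -10;  x_5 = 8;  x_6 = -34;  x_7 = 96;  x_8 = -242;  x_9 = 648;  x_{10} = -1730;  x_{11} = 4592;  x_{12} = -12210.

-12210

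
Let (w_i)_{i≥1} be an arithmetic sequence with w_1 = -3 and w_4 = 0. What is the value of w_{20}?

16

Common difference d = (0 - (-3)) / (4 - 1) = 1.
w_i = -3 + (i - 1)·1.
w_{20} = -3 + 19·1 = 16.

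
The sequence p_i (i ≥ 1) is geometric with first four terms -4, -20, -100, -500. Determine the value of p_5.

Common ratio r = 5.
p_i = (-4)·5^(i-1).
p_5 = (-4)·5^4 = -2500.

-2500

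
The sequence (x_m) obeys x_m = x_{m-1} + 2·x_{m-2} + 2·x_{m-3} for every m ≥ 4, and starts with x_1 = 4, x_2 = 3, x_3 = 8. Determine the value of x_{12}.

Compute successive terms:
x_4 = 22  x_5 = 44  x_6 = 104  x_7 = 236  x_8 = 532  x_9 = 1212  x_{10} = 2748  x_{11} = 6236  x_{12} = 14156.

14156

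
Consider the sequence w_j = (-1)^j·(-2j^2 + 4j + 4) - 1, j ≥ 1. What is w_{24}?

(-1)^24 = 1; -2j^2 + 4j + 4 at j=24 is -1052; so w_{24} = -1053.

-1053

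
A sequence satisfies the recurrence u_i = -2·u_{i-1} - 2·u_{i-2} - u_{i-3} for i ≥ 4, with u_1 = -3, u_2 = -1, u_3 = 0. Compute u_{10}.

5

u_4 = 5;  u_5 = -9;  u_6 = 8;  u_7 = -3;  u_8 = -1;  u_9 = 0;  u_{10} = 5.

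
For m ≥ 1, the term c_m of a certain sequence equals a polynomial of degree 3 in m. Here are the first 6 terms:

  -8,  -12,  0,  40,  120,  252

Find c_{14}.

4620

1st diffs: -4, 12, 40, 80, 132.
2nd diffs: 16, 28, 40, 52.
3rd diffs: 12, 12, 12 (constant).
Newton forward-difference form: c_m = -8 + (-4)·C(m-1,1) + 16·C(m-1,2) + 12·C(m-1,3).
At m = 14: m-1 = 13, so c_{14} = -8 - 52 + 1248 + 3432 = 4620.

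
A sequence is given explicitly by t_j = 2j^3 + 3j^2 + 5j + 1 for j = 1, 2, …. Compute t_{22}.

t_{22} = 2·22^3 + 3·22^2 + 5·22 + 1 = 22859.

22859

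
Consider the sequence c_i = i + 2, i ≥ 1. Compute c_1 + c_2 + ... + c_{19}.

Over i = 1..19: Σi = 190.
Total = (1)·190 + (2)·19 = 228.

228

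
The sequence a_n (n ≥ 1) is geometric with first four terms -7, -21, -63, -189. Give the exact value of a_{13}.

-3720087

Common ratio r = 3.
a_n = (-7)·3^(n-1).
a_{13} = (-7)·3^12 = -3720087.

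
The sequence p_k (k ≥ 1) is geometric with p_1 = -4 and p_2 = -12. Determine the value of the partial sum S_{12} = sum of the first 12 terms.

Common ratio r = 3.
p_k = (-4)·3^(k-1).
S = (-4)·(3^12 - 1)/(3 - 1) = (-4)·(531441 - 1)/(2) = -1062880.

-1062880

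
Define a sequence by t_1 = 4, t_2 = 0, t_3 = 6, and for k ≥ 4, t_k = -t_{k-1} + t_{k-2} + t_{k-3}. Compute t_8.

-6

t_4 = -2, t_5 = 8, t_6 = -4, t_7 = 10, t_8 = -6.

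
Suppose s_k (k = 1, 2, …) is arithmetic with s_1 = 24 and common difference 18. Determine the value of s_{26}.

s_k = 24 + (k - 1)·18.
s_{26} = 24 + 25·18 = 474.

474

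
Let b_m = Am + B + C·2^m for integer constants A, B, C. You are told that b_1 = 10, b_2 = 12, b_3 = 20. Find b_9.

1508

At m = 1, 2, 3: A + B + 2C = 10; 2A + B + 4C = 12; 3A + B + 8C = 20.
Subtracting the first from the second: A + 2C = 2.
Subtracting the second from the third: A + 4C = 8.
Solving: C = 3, A = -4, then B = 8.
Therefore b_9 = -36 + 8 + 3·512 = 1508.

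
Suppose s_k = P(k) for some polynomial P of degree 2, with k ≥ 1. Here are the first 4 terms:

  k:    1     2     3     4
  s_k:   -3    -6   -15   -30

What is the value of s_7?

1st diffs: -3, -9, -15.
2nd diffs: -6, -6 (constant).
Newton forward-difference form: s_k = -3 + (-3)·C(k-1,1) + (-6)·C(k-1,2).
At k = 7: k-1 = 6, so s_7 = -3 - 18 - 90 = -111.

-111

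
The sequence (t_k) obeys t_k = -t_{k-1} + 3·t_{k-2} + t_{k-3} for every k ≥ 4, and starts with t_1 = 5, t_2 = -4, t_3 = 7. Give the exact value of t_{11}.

3203

Applying the relation repeatedly:
t_4 = -14; t_5 = 31; t_6 = -66; t_7 = 145; t_8 = -312; t_9 = 681; t_{10} = -1472; t_{11} = 3203.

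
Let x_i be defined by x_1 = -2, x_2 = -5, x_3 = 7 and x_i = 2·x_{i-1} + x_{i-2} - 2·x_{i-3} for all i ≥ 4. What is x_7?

Step forward from the initial values:
x_4 = 13, x_5 = 43, x_6 = 85, x_7 = 187.

187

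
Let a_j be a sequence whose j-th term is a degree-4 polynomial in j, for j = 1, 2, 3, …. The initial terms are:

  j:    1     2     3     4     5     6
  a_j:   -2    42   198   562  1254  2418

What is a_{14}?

1st diffs: 44, 156, 364, 692, 1164.
2nd diffs: 112, 208, 328, 472.
3rd diffs: 96, 120, 144.
4th diffs: 24, 24 (constant).
So a_j = j^4 + 6j^3 - 5j^2 + 2j - 6.
Evaluating at j = 14 gives a_{14} = 53922.

53922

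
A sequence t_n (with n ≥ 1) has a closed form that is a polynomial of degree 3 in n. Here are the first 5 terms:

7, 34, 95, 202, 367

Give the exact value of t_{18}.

1st diffs: 27, 61, 107, 165.
2nd diffs: 34, 46, 58.
3rd diffs: 12, 12 (constant).
Newton forward-difference form: t_n = 7 + 27·C(n-1,1) + 34·C(n-1,2) + 12·C(n-1,3).
At n = 18: n-1 = 17, so t_{18} = 7 + 459 + 4624 + 8160 = 13250.

13250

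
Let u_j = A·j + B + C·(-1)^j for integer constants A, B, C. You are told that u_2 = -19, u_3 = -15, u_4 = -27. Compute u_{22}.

-99

Write the equations: 2A + B + C = -19; 3A + B - C = -15; 4A + B + C = -27.
Subtracting the first from the second: A - 2C = 4.
Subtracting the second from the third: A + 2C = -12.
Solving: C = -4, A = -4, then B = -7.
Hence u_{22} = -4·22 + (-7) + (-4)·1 = -99.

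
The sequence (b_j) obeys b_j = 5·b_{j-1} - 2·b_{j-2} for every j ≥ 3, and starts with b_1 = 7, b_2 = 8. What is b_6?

2362

Compute successive terms:
b_3 = 26;  b_4 = 114;  b_5 = 518;  b_6 = 2362.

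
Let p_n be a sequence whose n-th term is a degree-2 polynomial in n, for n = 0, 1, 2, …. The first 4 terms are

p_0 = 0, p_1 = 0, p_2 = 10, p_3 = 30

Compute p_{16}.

1200

1st diffs: 0, 10, 20.
2nd diffs: 10, 10 (constant).
Newton forward-difference form: p_n = 10·C(n,2).
At n = 16: n = 16, so p_{16} = 1200 = 1200.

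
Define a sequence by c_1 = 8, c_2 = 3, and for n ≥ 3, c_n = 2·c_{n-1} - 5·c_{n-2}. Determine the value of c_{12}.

58357

Compute successive terms:
c_3 = -34; c_4 = -83; c_5 = 4; c_6 = 423; c_7 = 826; c_8 = -463; c_9 = -5056; c_{10} = -7797; c_{11} = 9686; c_{12} = 58357.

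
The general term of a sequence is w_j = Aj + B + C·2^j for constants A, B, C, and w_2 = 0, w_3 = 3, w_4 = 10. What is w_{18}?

262124

Write the equations: 2A + B + 4C = 0; 3A + B + 8C = 3; 4A + B + 16C = 10.
Subtracting the first from the second: A + 4C = 3.
Subtracting the second from the third: A + 8C = 7.
Solving: C = 1, A = -1, then B = -2.
Hence w_{18} = -1·18 + (-2) + 1·262144 = 262124.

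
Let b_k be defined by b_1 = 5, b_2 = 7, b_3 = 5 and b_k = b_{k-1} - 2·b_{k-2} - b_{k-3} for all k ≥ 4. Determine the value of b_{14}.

1276

Compute successive terms:
b_4 = -14; b_5 = -31; b_6 = -8; …; b_{11} = -400; b_{12} = 235; b_{13} = 1346; b_{14} = 1276.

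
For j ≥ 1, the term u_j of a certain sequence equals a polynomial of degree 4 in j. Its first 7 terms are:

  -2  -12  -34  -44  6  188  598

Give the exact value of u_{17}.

1st diffs: -10, -22, -10, 50, 182, 410.
2nd diffs: -12, 12, 60, 132, 228.
3rd diffs: 24, 48, 72, 96.
4th diffs: 24, 24, 24 (constant).
Newton forward-difference form: u_j = -2 + (-10)·C(j-1,1) + (-12)·C(j-1,2) + 24·C(j-1,3) + 24·C(j-1,4).
At j = 17: j-1 = 16, so u_{17} = -2 - 160 - 1440 + 13440 + 43680 = 55518.

55518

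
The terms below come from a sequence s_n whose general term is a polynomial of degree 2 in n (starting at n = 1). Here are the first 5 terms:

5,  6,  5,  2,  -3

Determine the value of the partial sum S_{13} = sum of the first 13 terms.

1st diffs: 1, -1, -3, -5.
2nd diffs: -2, -2, -2 (constant).
Newton forward-difference form: s_n = 5 + 1·C(n-1,1) + (-2)·C(n-1,2).
Continuing: …, -10, -19, -30, -43, …, s_{13} = -115.
Summing n = 1..13 (13 terms) gives -429.

-429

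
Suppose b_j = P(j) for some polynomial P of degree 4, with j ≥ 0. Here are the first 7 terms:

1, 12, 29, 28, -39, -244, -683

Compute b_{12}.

1st diffs: 11, 17, -1, -67, -205, -439.
2nd diffs: 6, -18, -66, -138, -234.
3rd diffs: -24, -48, -72, -96.
4th diffs: -24, -24, -24 (constant).
Newton forward-difference form: b_j = 1 + 11·C(j,1) + 6·C(j,2) + (-24)·C(j,3) + (-24)·C(j,4).
At j = 12: j = 12, so b_{12} = 1 + 132 + 396 - 5280 - 11880 = -16631.

-16631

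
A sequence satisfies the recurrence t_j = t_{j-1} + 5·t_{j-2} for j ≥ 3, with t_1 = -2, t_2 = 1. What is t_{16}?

-2732644

Iterate the recurrence:
t_3 = -9; t_4 = -4; t_5 = -49; …; t_{13} = -127634; t_{14} = -349079; t_{15} = -987249; t_{16} = -2732644.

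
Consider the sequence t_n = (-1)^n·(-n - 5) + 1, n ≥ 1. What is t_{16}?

(-1)^16 = 1; -n - 5 at n=16 is -21; so t_{16} = -20.

-20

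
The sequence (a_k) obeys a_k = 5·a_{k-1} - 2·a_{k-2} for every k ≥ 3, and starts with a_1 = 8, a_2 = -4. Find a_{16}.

Step forward from the initial values:
a_3 = -36  a_4 = -172  a_5 = -788  …  a_{13} = -147784148  a_{14} = -674125196  a_{15} = -3075057684  a_{16} = -14027038028.

-14027038028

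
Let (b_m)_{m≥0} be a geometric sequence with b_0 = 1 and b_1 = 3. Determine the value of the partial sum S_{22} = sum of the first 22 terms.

15690529804

Common ratio r = 3.
b_m = 1·3^(m-0).
S = 1·(3^22 - 1)/(3 - 1) = 1·(31381059609 - 1)/(2) = 15690529804.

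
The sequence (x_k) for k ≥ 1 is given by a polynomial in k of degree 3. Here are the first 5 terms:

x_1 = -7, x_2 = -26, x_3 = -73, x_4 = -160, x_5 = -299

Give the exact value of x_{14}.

1st diffs: -19, -47, -87, -139.
2nd diffs: -28, -40, -52.
3rd diffs: -12, -12 (constant).
Newton forward-difference form: x_k = -7 + (-19)·C(k-1,1) + (-28)·C(k-1,2) + (-12)·C(k-1,3).
At k = 14: k-1 = 13, so x_{14} = -7 - 247 - 2184 - 3432 = -5870.

-5870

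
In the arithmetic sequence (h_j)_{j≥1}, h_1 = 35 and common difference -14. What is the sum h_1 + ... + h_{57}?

-20349

h_j = 35 + (j - 1)·(-14).
h_{57} = -749; S = 57·(35 + (-749))/2 = -20349.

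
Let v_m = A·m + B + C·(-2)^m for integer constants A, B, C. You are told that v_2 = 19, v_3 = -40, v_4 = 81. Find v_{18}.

Write the equations: 2A + B + 4C = 19; 3A + B - 8C = -40; 4A + B + 16C = 81.
Subtracting the first from the second: A - 12C = -59.
Subtracting the second from the third: A + 24C = 121.
Solving: C = 5, A = 1, then B = -3.
So v_m = 1·m + (-3) + 5·(-2)^m; at m=18 this is 1310735.

1310735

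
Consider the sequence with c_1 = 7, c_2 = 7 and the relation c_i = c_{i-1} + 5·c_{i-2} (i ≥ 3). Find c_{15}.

7440762

Compute successive terms:
c_3 = 42, c_4 = 77, c_5 = 287, …, c_{12} = 340032, c_{13} = 956767, c_{14} = 2656927, c_{15} = 7440762.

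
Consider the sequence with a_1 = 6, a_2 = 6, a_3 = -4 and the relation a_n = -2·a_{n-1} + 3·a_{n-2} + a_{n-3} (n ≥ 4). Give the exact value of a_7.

Applying the relation repeatedly:
a_4 = 32, a_5 = -70, a_6 = 232, a_7 = -642.

-642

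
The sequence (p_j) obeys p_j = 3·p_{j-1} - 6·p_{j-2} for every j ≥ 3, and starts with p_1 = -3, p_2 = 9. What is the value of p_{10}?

24057

Step forward from the initial values:
p_3 = 45, p_4 = 81, p_5 = -27, p_6 = -567, p_7 = -1539, p_8 = -1215, p_9 = 5589, p_{10} = 24057.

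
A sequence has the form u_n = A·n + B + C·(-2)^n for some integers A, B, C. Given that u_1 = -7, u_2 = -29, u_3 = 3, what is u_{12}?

-12345

The three given values yield: A + B - 2C = -7; 2A + B + 4C = -29; 3A + B - 8C = 3.
Subtracting the first from the second: A + 6C = -22.
Subtracting the second from the third: A - 12C = 32.
Solving: C = -3, A = -4, then B = -9.
Hence u_{12} = -4·12 + (-9) + (-3)·4096 = -12345.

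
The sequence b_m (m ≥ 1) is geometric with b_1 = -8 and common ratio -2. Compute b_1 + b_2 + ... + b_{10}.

b_m = (-8)·(-2)^(m-1).
S = (-8)·((-2)^10 - 1)/(-2 - 1) = (-8)·(1024 - 1)/(-3) = 2728.

2728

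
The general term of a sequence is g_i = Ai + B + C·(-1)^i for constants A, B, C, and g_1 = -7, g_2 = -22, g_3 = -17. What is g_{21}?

-107

Write the equations: A + B - C = -7; 2A + B + C = -22; 3A + B - C = -17.
Subtracting the first from the second: A + 2C = -15.
Subtracting the second from the third: A - 2C = 5.
Solving: C = -5, A = -5, then B = -7.
Hence g_{21} = -5·21 + (-7) + (-5)·(-1) = -107.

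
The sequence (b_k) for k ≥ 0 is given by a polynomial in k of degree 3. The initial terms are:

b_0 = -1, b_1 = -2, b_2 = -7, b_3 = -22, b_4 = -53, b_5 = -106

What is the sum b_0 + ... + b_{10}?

1st diffs: -1, -5, -15, -31, -53.
2nd diffs: -4, -10, -16, -22.
3rd diffs: -6, -6, -6 (constant).
Newton forward-difference form: b_k = -1 + (-1)·C(k,1) + (-4)·C(k,2) + (-6)·C(k,3).
Continuing: …, -187, -302, -457, -658, …, b_{10} = -911.
Summing k = 0..10 (11 terms) gives -2706.

-2706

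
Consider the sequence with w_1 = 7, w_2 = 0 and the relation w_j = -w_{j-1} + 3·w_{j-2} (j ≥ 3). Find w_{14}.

-129360

Compute successive terms:
w_3 = 21; w_4 = -21; w_5 = 84; …; w_{11} = 10668; w_{12} = -24339; w_{13} = 56343; w_{14} = -129360.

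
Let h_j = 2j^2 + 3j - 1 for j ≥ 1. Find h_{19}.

778

h_{19} = 2·19^2 + 3·19 - 1 = 778.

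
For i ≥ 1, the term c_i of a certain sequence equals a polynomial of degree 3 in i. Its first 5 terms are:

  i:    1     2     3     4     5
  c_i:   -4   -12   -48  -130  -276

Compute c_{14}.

-7440

1st diffs: -8, -36, -82, -146.
2nd diffs: -28, -46, -64.
3rd diffs: -18, -18 (constant).
Newton forward-difference form: c_i = -4 + (-8)·C(i-1,1) + (-28)·C(i-1,2) + (-18)·C(i-1,3).
At i = 14: i-1 = 13, so c_{14} = -4 - 104 - 2184 - 5148 = -7440.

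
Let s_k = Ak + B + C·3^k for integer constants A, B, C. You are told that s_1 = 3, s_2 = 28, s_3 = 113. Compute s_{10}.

At k = 1, 2, 3: A + B + 3C = 3; 2A + B + 9C = 28; 3A + B + 27C = 113.
Subtracting the first from the second: A + 6C = 25.
Subtracting the second from the third: A + 18C = 85.
Solving: C = 5, A = -5, then B = -7.
Hence s_{10} = -5·10 + (-7) + 5·59049 = 295188.

295188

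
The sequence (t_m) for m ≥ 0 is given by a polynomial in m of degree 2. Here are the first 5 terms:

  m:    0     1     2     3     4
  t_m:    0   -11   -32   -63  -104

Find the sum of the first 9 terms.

-1236

1st diffs: -11, -21, -31, -41.
2nd diffs: -10, -10, -10 (constant).
Newton forward-difference form: t_m = (-11)·C(m,1) + (-10)·C(m,2).
Continuing: -155, -216, -287, -368.
Summing m = 0..8 (9 terms) gives -1236.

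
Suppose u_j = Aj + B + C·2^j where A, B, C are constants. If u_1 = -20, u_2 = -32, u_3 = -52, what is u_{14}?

The three given values yield: A + B + 2C = -20; 2A + B + 4C = -32; 3A + B + 8C = -52.
Subtracting the first from the second: A + 2C = -12.
Subtracting the second from the third: A + 4C = -20.
Solving: C = -4, A = -4, then B = -8.
Therefore u_{14} = -56 + (-8) + (-4)·16384 = -65600.

-65600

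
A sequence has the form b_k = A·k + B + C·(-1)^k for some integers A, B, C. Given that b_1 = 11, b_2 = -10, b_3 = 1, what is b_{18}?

The three given values yield: A + B - C = 11; 2A + B + C = -10; 3A + B - C = 1.
Subtracting the first from the second: A + 2C = -21.
Subtracting the second from the third: A - 2C = 11.
Solving: C = -8, A = -5, then B = 8.
Hence b_{18} = -5·18 + 8 + (-8)·1 = -90.

-90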